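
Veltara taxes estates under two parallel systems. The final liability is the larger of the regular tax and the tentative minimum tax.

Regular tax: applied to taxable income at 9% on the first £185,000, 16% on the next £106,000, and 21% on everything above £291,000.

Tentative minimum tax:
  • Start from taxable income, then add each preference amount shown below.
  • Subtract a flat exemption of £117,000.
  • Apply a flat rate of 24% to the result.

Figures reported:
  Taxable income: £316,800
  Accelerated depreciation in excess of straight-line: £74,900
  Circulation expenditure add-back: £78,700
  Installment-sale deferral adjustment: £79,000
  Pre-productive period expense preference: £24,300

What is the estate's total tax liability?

Regular tax:
  £185,000 × 9% = £16,650
  £106,000 × 16% = £16,960
  £25,800 × 21% = £5,418
  → £39,028

Tentative minimum tax:
  Adjusted income: £316,800 + £74,900 + £78,700 + £79,000 + £24,300 = £573,700
  Less exemption £117,000 → base £456,700
  £456,700 × 24% = £109,608

£109,608 > £39,028, so the tentative minimum tax is the binding amount.

£109,608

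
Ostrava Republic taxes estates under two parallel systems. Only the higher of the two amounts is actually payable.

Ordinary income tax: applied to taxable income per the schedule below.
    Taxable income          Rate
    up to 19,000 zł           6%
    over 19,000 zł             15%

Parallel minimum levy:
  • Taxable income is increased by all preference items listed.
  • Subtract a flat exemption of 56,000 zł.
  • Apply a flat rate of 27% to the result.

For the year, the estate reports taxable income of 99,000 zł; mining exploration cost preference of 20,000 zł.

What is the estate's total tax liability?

17,010 zł

Parallel minimum levy:
  Adjusted income: 99,000 zł + 20,000 zł = 119,000 zł
  Less exemption 56,000 zł → base 63,000 zł
  63,000 zł × 27% = 17,010 zł

Ordinary income tax:
  19,000 zł × 6% = 1,140 zł
  80,000 zł × 15% = 12,000 zł
  → 13,140 zł

17,010 zł > 13,140 zł, so the parallel minimum levy is the binding amount.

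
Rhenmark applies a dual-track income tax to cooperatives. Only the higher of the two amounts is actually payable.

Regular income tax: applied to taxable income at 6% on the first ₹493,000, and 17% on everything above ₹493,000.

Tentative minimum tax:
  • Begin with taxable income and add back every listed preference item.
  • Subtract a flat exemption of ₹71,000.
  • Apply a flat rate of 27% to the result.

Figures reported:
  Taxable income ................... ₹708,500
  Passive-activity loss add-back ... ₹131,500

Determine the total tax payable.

Tentative minimum tax:
  Adjusted income: ₹708,500 + ₹131,500 = ₹840,000
  Less exemption ₹71,000 → base ₹769,000
  ₹769,000 × 27% = ₹207,630

Regular income tax:
  ₹493,000 × 6% = ₹29,580
  ₹215,500 × 17% = ₹36,635
  → ₹66,215

₹207,630 > ₹66,215, so the tentative minimum tax is the binding amount.

₹207,630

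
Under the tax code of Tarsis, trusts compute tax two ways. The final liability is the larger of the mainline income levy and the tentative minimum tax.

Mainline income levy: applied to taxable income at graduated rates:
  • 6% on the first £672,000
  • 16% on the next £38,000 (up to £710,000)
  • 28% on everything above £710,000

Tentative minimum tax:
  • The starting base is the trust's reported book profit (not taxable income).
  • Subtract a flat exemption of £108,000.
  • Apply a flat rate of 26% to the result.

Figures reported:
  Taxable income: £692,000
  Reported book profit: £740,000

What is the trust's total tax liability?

Mainline income levy:
  £672,000 × 6% = £40,320
  £20,000 × 16% = £3,200
  → £43,520

Tentative minimum tax:
  Base (reported book profit): £740,000
  Less exemption £108,000 → base £632,000
  £632,000 × 26% = £164,320

£164,320 > £43,520, so the tentative minimum tax is the binding amount.

£164,320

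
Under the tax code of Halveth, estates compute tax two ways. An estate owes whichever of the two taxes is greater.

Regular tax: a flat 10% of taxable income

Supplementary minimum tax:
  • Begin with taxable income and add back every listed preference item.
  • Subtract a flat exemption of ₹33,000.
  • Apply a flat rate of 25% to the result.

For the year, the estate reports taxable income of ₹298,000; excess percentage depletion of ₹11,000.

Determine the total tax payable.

Regular tax:
  ₹298,000 × 10% = ₹29,800

Supplementary minimum tax:
  Adjusted income: ₹298,000 + ₹11,000 = ₹309,000
  Less exemption ₹33,000 → base ₹276,000
  ₹276,000 × 25% = ₹69,000

₹69,000 > ₹29,800, so the supplementary minimum tax is the binding amount.

₹69,000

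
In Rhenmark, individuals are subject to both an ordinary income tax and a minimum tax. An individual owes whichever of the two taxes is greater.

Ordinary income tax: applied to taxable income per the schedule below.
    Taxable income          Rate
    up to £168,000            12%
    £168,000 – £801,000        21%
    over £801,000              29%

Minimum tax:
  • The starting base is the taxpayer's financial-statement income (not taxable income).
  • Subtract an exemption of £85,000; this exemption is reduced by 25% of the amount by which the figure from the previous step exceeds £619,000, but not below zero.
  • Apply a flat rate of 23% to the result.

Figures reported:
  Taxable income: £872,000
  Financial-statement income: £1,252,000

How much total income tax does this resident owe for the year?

Ordinary income tax:
  £168,000 × 12% = £20,160
  £633,000 × 21% = £132,930
  £71,000 × 29% = £20,590
  → £173,680

Minimum tax:
  Base (financial-statement income): £1,252,000
  Exemption: 25% × (£1,252,000 − £619,000) = £158,250 ≥ £85,000, so the exemption is fully phased out
  Base: £1,252,000 − £0 = £1,252,000
  £1,252,000 × 23% = £287,960

£287,960 > £173,680, so the minimum tax is the binding amount.

£287,960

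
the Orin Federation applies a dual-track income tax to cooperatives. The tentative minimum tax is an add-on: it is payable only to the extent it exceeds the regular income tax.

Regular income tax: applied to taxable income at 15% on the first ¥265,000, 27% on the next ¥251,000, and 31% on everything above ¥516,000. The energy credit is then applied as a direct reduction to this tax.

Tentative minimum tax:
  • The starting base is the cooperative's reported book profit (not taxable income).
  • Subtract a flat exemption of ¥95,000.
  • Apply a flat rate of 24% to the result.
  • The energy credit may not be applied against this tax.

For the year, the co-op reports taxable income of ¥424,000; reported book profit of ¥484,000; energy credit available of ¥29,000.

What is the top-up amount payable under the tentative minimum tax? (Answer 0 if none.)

Tentative minimum tax:
  Base (reported book profit): ¥484,000
  Less exemption ¥95,000 → base ¥389,000
  ¥389,000 × 24% = ¥93,360

Regular income tax:
  ¥265,000 × 15% = ¥39,750
  ¥159,000 × 27% = ¥42,930
  → ¥82,680
  Less energy credit ¥29,000 → ¥53,680

Excess of tentative minimum tax over regular income tax: ¥93,360 − ¥53,680 = ¥39,680.

¥39,680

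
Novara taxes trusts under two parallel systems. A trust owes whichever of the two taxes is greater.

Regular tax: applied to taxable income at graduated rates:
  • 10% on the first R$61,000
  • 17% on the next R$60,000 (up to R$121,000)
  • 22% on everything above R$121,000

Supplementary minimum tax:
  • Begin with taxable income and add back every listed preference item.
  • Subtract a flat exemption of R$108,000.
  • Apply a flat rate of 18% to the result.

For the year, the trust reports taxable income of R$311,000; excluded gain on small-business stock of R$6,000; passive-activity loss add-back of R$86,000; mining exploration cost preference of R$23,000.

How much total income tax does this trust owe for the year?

Regular tax:
  R$61,000 × 10% = R$6,100
  R$60,000 × 17% = R$10,200
  R$190,000 × 22% = R$41,800
  → R$58,100

Supplementary minimum tax:
  Adjusted income: R$311,000 + R$6,000 + R$86,000 + R$23,000 = R$426,000
  Less exemption R$108,000 → base R$318,000
  R$318,000 × 18% = R$57,240

R$58,100 > R$57,240, so the regular tax governs.

R$58,100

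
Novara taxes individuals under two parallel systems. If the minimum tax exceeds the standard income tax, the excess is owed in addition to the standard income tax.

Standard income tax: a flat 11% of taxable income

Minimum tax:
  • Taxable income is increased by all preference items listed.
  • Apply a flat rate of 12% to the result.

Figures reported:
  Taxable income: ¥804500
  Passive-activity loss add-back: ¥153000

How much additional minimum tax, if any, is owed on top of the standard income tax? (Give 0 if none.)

Standard income tax:
  ¥804500 × 11% = ¥88495

Minimum tax:
  Adjusted income: ¥804500 + ¥153000 = ¥957500
  ¥957500 × 12% = ¥114900

Excess of minimum tax over standard income tax: ¥114900 − ¥88495 = ¥26405.

¥26405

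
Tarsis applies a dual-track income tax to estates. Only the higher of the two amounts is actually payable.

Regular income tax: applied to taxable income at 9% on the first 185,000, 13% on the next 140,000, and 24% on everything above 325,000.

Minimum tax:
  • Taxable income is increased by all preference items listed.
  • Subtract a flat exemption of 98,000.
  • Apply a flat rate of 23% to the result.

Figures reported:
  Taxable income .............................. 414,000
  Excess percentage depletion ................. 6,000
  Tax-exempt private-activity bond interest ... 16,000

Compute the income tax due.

77,740

Regular income tax:
  185,000 × 9% = 16,650
  140,000 × 13% = 18,200
  89,000 × 24% = 21,360
  → 56,210

Minimum tax:
  Adjusted income: 414,000 + 6,000 + 16,000 = 436,000
  Less exemption 98,000 → base 338,000
  338,000 × 23% = 77,740

77,740 > 56,210, so the minimum tax is the binding amount.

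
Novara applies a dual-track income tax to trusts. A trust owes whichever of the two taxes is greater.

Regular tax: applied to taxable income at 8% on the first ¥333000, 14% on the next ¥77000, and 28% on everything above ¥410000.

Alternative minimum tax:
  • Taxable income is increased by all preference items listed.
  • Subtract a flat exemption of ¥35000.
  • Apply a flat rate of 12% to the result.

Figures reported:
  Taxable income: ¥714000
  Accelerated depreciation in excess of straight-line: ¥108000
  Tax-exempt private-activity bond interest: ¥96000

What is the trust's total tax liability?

¥122540

Regular tax:
  ¥333000 × 8% = ¥26640
  ¥77000 × 14% = ¥10780
  ¥304000 × 28% = ¥85120
  → ¥122540

Alternative minimum tax:
  Adjusted income: ¥714000 + ¥108000 + ¥96000 = ¥918000
  Less exemption ¥35000 → base ¥883000
  ¥883000 × 12% = ¥105960

¥122540 > ¥105960, so the regular tax governs.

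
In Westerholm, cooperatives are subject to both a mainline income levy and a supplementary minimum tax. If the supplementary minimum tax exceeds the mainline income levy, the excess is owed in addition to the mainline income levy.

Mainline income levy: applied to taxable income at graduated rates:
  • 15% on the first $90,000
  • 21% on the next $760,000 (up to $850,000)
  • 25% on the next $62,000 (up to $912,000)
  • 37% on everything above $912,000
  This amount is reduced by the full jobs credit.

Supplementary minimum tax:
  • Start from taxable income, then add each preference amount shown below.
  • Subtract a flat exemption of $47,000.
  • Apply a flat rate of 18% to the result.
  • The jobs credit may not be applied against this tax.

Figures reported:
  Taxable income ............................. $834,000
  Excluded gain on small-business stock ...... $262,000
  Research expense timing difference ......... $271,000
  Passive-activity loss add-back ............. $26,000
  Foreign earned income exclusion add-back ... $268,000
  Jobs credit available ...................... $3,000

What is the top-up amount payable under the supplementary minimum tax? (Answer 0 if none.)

Supplementary minimum tax:
  Adjusted income: $834,000 + $262,000 + $271,000 + $26,000 + $268,000 = $1,661,000
  Less exemption $47,000 → base $1,614,000
  $1,614,000 × 18% = $290,520

Mainline income levy:
  $90,000 × 15% = $13,500
  $744,000 × 21% = $156,240
  → $169,740
  Less jobs credit $3,000 → $166,740

Excess of supplementary minimum tax over mainline income levy: $290,520 − $166,740 = $123,780.

$123,780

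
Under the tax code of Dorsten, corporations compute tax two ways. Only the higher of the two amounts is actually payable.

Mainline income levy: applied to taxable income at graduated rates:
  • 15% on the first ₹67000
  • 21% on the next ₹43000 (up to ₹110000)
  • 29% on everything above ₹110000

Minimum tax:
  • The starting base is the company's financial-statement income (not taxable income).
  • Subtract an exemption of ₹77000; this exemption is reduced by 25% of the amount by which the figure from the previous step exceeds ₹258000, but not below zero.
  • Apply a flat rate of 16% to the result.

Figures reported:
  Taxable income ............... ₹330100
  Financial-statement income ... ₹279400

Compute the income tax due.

Mainline income levy:
  ₹67000 × 15% = ₹10050
  ₹43000 × 21% = ₹9030
  ₹220100 × 29% = ₹63829
  → ₹82909

Minimum tax:
  Base (financial-statement income): ₹279400
  Exemption: ₹77000 − 25% × (₹279400 − ₹258000) = ₹77000 − ₹5350 = ₹71650
  Base: ₹279400 − ₹71650 = ₹207750
  ₹207750 × 16% = ₹33240

₹82909 > ₹33240, so the mainline income levy governs.

₹82909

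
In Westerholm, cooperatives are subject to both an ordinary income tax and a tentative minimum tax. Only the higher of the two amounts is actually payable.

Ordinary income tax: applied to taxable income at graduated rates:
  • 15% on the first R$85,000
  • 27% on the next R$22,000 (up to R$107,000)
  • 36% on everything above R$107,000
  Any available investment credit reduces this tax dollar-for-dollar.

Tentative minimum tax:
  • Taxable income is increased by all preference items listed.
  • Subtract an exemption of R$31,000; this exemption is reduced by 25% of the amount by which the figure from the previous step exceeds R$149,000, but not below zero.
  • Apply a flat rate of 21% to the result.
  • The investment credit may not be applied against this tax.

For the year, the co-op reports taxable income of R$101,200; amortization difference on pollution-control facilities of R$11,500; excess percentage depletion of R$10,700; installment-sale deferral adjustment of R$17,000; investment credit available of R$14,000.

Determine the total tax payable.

Ordinary income tax:
  R$85,000 × 15% = R$12,750
  R$16,200 × 27% = R$4,374
  → R$17,124
  Less investment credit R$14,000 → R$3,124

Tentative minimum tax:
  Adjusted income: R$101,200 + R$11,500 + R$10,700 + R$17,000 = R$140,400
  Exemption: R$140,400 ≤ R$149,000, so full R$31,000 applies
  Base: R$140,400 − R$31,000 = R$109,400
  R$109,400 × 21% = R$22,974

R$22,974 > R$3,124, so the tentative minimum tax is the binding amount.

R$22,974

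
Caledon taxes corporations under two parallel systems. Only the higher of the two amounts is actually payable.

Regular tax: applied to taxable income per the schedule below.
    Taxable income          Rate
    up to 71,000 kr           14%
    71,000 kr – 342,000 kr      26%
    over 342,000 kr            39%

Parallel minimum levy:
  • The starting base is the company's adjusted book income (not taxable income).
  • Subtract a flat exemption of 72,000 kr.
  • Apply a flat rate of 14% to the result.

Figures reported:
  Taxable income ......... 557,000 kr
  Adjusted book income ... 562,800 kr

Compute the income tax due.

Regular tax:
  71,000 kr × 14% = 9,940 kr
  271,000 kr × 26% = 70,460 kr
  215,000 kr × 39% = 83,850 kr
  → 164,250 kr

Parallel minimum levy:
  Base (adjusted book income): 562,800 kr
  Less exemption 72,000 kr → base 490,800 kr
  490,800 kr × 14% = 68,712 kr

164,250 kr > 68,712 kr, so the regular tax governs.

164,250 kr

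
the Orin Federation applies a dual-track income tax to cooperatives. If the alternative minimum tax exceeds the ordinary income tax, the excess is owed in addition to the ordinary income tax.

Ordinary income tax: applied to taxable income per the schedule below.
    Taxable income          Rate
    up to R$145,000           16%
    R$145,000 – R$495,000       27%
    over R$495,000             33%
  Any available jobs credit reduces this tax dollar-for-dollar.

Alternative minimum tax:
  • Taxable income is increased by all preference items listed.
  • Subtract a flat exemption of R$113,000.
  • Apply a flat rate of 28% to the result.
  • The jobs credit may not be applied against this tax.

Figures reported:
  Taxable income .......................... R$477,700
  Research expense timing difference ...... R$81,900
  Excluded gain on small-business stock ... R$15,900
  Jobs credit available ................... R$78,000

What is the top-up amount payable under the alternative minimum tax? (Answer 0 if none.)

Alternative minimum tax:
  Adjusted income: R$477,700 + R$81,900 + R$15,900 = R$575,500
  Less exemption R$113,000 → base R$462,500
  R$462,500 × 28% = R$129,500

Ordinary income tax:
  R$145,000 × 16% = R$23,200
  R$332,700 × 27% = R$89,829
  → R$113,029
  Less jobs credit R$78,000 → R$35,029

Excess of alternative minimum tax over ordinary income tax: R$129,500 − R$35,029 = R$94,471.

R$94,471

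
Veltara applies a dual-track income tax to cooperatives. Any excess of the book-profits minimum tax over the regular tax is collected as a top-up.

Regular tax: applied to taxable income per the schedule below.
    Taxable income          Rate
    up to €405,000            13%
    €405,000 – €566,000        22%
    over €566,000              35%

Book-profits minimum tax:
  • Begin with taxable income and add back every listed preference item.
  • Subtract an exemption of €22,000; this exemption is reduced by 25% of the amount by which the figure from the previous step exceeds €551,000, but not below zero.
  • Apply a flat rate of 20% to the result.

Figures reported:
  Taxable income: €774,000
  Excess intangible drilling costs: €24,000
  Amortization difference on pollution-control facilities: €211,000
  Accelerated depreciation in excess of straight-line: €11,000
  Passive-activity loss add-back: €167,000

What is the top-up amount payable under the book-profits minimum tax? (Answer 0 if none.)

€76,530

Regular tax:
  €405,000 × 13% = €52,650
  €161,000 × 22% = €35,420
  €208,000 × 35% = €72,800
  → €160,870

Book-profits minimum tax:
  Adjusted income: €774,000 + €24,000 + €211,000 + €11,000 + €167,000 = €1,187,000
  Exemption: 25% × (€1,187,000 − €551,000) = €159,000 ≥ €22,000, so the exemption is fully phased out
  Base: €1,187,000 − €0 = €1,187,000
  €1,187,000 × 20% = €237,400

Excess of book-profits minimum tax over regular tax: €237,400 − €160,870 = €76,530.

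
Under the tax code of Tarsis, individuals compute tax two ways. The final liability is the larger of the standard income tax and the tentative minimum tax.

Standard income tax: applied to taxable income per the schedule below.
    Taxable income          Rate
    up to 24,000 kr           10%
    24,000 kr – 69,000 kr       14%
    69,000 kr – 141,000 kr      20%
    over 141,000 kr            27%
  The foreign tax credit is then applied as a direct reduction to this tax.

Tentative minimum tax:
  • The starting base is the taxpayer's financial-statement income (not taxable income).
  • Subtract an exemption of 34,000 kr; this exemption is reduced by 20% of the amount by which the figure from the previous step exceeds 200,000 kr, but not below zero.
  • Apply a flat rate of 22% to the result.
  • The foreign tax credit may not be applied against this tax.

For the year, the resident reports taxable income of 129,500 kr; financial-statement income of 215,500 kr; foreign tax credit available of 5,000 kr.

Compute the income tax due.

40,612 kr

Standard income tax:
  24,000 kr × 10% = 2,400 kr
  45,000 kr × 14% = 6,300 kr
  60,500 kr × 20% = 12,100 kr
  → 20,800 kr
  Less foreign tax credit 5,000 kr → 15,800 kr

Tentative minimum tax:
  Base (financial-statement income): 215,500 kr
  Exemption: 34,000 kr − 20% × (215,500 kr − 200,000 kr) = 34,000 kr − 3,100 kr = 30,900 kr
  Base: 215,500 kr − 30,900 kr = 184,600 kr
  184,600 kr × 22% = 40,612 kr

40,612 kr > 15,800 kr, so the tentative minimum tax is the binding amount.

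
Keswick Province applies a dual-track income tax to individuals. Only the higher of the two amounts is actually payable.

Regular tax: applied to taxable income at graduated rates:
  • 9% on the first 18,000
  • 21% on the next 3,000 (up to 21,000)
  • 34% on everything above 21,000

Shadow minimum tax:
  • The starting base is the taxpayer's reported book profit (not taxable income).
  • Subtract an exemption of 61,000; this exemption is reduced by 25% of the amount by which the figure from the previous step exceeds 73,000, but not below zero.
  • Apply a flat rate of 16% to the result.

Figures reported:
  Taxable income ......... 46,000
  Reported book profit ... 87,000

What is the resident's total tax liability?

10,750

Regular tax:
  18,000 × 9% = 1,620
  3,000 × 21% = 630
  25,000 × 34% = 8,500
  → 10,750

Shadow minimum tax:
  Base (reported book profit): 87,000
  Exemption: 61,000 − 25% × (87,000 − 73,000) = 61,000 − 3,500 = 57,500
  Base: 87,000 − 57,500 = 29,500
  29,500 × 16% = 4,720

10,750 > 4,720, so the regular tax governs.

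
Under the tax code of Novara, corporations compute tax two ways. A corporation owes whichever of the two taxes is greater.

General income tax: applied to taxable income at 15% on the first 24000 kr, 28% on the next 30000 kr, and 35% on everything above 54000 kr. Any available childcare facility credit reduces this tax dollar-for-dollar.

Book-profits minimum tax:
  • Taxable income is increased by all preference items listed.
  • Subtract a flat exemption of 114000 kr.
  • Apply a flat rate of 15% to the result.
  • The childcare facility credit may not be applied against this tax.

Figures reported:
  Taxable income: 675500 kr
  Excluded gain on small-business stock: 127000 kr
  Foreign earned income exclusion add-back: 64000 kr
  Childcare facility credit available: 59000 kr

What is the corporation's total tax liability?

170525 kr

Book-profits minimum tax:
  Adjusted income: 675500 kr + 127000 kr + 64000 kr = 866500 kr
  Less exemption 114000 kr → base 752500 kr
  752500 kr × 15% = 112875 kr

General income tax:
  24000 kr × 15% = 3600 kr
  30000 kr × 28% = 8400 kr
  621500 kr × 35% = 217525 kr
  → 229525 kr
  Less childcare facility credit 59000 kr → 170525 kr

170525 kr > 112875 kr, so the general income tax governs.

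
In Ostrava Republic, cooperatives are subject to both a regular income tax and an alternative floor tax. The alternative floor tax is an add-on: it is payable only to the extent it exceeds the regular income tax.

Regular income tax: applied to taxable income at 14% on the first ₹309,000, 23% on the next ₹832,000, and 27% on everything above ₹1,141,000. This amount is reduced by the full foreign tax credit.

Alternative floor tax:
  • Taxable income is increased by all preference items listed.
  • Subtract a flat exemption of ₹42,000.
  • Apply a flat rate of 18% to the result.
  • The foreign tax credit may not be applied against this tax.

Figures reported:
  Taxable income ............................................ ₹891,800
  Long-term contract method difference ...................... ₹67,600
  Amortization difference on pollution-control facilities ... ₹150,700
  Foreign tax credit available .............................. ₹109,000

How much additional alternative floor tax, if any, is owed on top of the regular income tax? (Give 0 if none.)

Alternative floor tax:
  Adjusted income: ₹891,800 + ₹67,600 + ₹150,700 = ₹1,110,100
  Less exemption ₹42,000 → base ₹1,068,100
  ₹1,068,100 × 18% = ₹192,258

Regular income tax:
  ₹309,000 × 14% = ₹43,260
  ₹582,800 × 23% = ₹134,044
  → ₹177,304
  Less foreign tax credit ₹109,000 → ₹68,304

Excess of alternative floor tax over regular income tax: ₹192,258 − ₹68,304 = ₹123,954.

₹123,954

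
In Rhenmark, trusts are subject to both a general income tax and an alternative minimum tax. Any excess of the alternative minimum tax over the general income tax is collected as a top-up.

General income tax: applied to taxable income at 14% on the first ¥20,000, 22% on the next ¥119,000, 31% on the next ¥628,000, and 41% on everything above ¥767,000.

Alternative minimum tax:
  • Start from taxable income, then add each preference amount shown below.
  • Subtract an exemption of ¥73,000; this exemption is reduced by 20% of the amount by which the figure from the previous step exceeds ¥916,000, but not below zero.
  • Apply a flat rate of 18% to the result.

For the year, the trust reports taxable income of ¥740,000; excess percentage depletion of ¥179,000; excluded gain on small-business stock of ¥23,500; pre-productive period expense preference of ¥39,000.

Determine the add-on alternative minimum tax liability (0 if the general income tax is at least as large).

¥0

Alternative minimum tax:
  Adjusted income: ¥740,000 + ¥179,000 + ¥23,500 + ¥39,000 = ¥981,500
  Exemption: ¥73,000 − 20% × (¥981,500 − ¥916,000) = ¥73,000 − ¥13,100 = ¥59,900
  Base: ¥981,500 − ¥59,900 = ¥921,600
  ¥921,600 × 18% = ¥165,888

General income tax:
  ¥20,000 × 14% = ¥2,800
  ¥119,000 × 22% = ¥26,180
  ¥601,000 × 31% = ¥186,310
  → ¥215,290

¥165,888 ≤ ¥215,290, so no add-on is due.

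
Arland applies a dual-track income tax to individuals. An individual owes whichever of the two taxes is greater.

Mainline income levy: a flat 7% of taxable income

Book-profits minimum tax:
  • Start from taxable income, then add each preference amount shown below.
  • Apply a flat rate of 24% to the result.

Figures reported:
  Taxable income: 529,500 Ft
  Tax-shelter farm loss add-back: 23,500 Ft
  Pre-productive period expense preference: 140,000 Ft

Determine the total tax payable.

Book-profits minimum tax:
  Adjusted income: 529,500 Ft + 23,500 Ft + 140,000 Ft = 693,000 Ft
  693,000 Ft × 24% = 166,320 Ft

Mainline income levy:
  529,500 Ft × 7% = 37,065 Ft

166,320 Ft > 37,065 Ft, so the book-profits minimum tax is the binding amount.

166,320 Ft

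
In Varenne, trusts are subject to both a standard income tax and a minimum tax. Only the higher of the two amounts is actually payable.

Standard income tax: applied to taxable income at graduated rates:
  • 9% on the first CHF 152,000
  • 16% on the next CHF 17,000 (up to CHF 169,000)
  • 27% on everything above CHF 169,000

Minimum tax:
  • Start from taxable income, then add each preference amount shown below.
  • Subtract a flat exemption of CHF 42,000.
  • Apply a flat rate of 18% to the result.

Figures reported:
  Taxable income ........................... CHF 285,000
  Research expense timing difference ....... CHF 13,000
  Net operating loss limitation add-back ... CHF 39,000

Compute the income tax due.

CHF 53,100

Minimum tax:
  Adjusted income: CHF 285,000 + CHF 13,000 + CHF 39,000 = CHF 337,000
  Less exemption CHF 42,000 → base CHF 295,000
  CHF 295,000 × 18% = CHF 53,100

Standard income tax:
  CHF 152,000 × 9% = CHF 13,680
  CHF 17,000 × 16% = CHF 2,720
  CHF 116,000 × 27% = CHF 31,320
  → CHF 47,720

CHF 53,100 > CHF 47,720, so the minimum tax is the binding amount.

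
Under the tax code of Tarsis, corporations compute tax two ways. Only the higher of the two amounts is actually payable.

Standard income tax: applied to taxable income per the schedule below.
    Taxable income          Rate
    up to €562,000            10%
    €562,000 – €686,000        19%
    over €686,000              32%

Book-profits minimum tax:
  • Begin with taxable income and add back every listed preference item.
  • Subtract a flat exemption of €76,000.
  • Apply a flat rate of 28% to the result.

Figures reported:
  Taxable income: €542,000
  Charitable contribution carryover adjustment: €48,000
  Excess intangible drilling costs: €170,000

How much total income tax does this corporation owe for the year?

Book-profits minimum tax:
  Adjusted income: €542,000 + €48,000 + €170,000 = €760,000
  Less exemption €76,000 → base €684,000
  €684,000 × 28% = €191,520

Standard income tax:
  €542,000 × 10% = €54,200

€191,520 > €54,200, so the book-profits minimum tax is the binding amount.

€191,520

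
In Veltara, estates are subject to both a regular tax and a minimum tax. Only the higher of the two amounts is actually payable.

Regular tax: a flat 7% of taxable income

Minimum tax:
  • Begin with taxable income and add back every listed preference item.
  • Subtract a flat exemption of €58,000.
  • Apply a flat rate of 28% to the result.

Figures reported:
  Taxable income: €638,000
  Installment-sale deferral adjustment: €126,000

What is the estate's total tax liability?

€197,680

Minimum tax:
  Adjusted income: €638,000 + €126,000 = €764,000
  Less exemption €58,000 → base €706,000
  €706,000 × 28% = €197,680

Regular tax:
  €638,000 × 7% = €44,660

€197,680 > €44,660, so the minimum tax is the binding amount.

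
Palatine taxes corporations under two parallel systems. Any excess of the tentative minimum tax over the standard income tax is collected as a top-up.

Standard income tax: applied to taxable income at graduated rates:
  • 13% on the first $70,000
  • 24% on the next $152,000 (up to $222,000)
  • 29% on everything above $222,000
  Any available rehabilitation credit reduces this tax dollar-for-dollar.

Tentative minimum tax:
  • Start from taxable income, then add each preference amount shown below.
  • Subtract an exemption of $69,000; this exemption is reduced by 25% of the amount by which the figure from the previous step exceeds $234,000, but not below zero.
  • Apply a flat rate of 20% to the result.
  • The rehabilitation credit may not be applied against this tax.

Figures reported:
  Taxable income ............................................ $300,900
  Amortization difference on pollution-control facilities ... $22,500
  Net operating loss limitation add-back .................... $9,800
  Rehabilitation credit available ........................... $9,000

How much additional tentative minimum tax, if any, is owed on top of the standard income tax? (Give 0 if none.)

$0

Standard income tax:
  $70,000 × 13% = $9,100
  $152,000 × 24% = $36,480
  $78,900 × 29% = $22,881
  → $68,461
  Less rehabilitation credit $9,000 → $59,461

Tentative minimum tax:
  Adjusted income: $300,900 + $22,500 + $9,800 = $333,200
  Exemption: $69,000 − 25% × ($333,200 − $234,000) = $69,000 − $24,800 = $44,200
  Base: $333,200 − $44,200 = $289,000
  $289,000 × 20% = $57,800

$57,800 ≤ $59,461, so no add-on is due.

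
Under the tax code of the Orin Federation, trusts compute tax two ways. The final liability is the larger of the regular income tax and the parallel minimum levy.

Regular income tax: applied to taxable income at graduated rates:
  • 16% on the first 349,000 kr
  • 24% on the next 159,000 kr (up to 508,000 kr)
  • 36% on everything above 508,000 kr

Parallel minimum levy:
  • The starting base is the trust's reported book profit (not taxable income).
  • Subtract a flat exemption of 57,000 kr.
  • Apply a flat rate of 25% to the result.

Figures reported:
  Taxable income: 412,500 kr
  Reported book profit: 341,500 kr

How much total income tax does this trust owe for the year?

Parallel minimum levy:
  Base (reported book profit): 341,500 kr
  Less exemption 57,000 kr → base 284,500 kr
  284,500 kr × 25% = 71,125 kr

Regular income tax:
  349,000 kr × 16% = 55,840 kr
  63,500 kr × 24% = 15,240 kr
  → 71,080 kr

71,125 kr > 71,080 kr, so the parallel minimum levy is the binding amount.

71,125 kr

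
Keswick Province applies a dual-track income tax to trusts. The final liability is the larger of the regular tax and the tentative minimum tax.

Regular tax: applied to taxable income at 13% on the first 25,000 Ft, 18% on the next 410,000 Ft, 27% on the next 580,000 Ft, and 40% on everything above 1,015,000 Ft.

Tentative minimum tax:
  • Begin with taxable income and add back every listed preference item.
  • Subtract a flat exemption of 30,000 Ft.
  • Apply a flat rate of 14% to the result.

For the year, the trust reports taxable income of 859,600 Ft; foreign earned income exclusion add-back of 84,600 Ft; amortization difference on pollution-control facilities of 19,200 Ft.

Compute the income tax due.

Regular tax:
  25,000 Ft × 13% = 3,250 Ft
  410,000 Ft × 18% = 73,800 Ft
  424,600 Ft × 27% = 114,642 Ft
  → 191,692 Ft

Tentative minimum tax:
  Adjusted income: 859,600 Ft + 84,600 Ft + 19,200 Ft = 963,400 Ft
  Less exemption 30,000 Ft → base 933,400 Ft
  933,400 Ft × 14% = 130,676 Ft

191,692 Ft > 130,676 Ft, so the regular tax governs.

191,692 Ft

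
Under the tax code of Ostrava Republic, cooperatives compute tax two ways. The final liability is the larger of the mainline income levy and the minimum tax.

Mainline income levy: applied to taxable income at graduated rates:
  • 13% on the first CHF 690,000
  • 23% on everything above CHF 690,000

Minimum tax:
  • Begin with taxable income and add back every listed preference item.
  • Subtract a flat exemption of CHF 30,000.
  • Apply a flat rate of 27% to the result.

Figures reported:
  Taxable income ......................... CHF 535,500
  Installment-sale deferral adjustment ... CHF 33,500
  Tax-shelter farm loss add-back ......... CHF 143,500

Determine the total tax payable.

Mainline income levy:
  CHF 535,500 × 13% = CHF 69,615

Minimum tax:
  Adjusted income: CHF 535,500 + CHF 33,500 + CHF 143,500 = CHF 712,500
  Less exemption CHF 30,000 → base CHF 682,500
  CHF 682,500 × 27% = CHF 184,275

CHF 184,275 > CHF 69,615, so the minimum tax is the binding amount.

CHF 184,275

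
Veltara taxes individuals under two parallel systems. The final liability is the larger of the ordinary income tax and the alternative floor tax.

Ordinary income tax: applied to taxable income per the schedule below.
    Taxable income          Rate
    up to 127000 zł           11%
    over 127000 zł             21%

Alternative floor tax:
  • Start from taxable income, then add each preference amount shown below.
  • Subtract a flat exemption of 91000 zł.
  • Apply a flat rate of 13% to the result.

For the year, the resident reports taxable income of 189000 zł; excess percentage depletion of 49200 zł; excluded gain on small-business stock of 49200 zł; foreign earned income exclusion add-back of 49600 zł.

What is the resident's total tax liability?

31980 zł

Ordinary income tax:
  127000 zł × 11% = 13970 zł
  62000 zł × 21% = 13020 zł
  → 26990 zł

Alternative floor tax:
  Adjusted income: 189000 zł + 49200 zł + 49200 zł + 49600 zł = 337000 zł
  Less exemption 91000 zł → base 246000 zł
  246000 zł × 13% = 31980 zł

31980 zł > 26990 zł, so the alternative floor tax is the binding amount.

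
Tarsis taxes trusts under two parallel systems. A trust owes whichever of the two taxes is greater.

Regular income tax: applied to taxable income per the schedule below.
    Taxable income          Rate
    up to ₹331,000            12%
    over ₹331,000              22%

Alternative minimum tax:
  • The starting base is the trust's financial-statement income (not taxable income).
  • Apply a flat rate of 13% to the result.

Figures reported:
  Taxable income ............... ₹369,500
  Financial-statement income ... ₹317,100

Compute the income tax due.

Regular income tax:
  ₹331,000 × 12% = ₹39,720
  ₹38,500 × 22% = ₹8,470
  → ₹48,190

Alternative minimum tax:
  Base (financial-statement income): ₹317,100
  ₹317,100 × 13% = ₹41,223

₹48,190 > ₹41,223, so the regular income tax governs.

₹48,190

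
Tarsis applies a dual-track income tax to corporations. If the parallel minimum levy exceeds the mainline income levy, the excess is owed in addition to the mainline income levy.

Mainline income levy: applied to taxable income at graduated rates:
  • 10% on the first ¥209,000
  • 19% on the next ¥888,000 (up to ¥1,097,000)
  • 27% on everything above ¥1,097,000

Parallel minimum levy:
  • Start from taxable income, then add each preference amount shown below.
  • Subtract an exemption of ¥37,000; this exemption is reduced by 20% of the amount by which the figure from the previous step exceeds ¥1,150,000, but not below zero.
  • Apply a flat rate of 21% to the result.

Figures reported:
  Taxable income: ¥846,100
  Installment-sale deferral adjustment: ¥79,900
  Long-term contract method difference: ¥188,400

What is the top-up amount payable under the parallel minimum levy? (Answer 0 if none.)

Mainline income levy:
  ¥209,000 × 10% = ¥20,900
  ¥637,100 × 19% = ¥121,049
  → ¥141,949

Parallel minimum levy:
  Adjusted income: ¥846,100 + ¥79,900 + ¥188,400 = ¥1,114,400
  Exemption: ¥1,114,400 ≤ ¥1,150,000, so full ¥37,000 applies
  Base: ¥1,114,400 − ¥37,000 = ¥1,077,400
  ¥1,077,400 × 21% = ¥226,254

Excess of parallel minimum levy over mainline income levy: ¥226,254 − ¥141,949 = ¥84,305.

¥84,305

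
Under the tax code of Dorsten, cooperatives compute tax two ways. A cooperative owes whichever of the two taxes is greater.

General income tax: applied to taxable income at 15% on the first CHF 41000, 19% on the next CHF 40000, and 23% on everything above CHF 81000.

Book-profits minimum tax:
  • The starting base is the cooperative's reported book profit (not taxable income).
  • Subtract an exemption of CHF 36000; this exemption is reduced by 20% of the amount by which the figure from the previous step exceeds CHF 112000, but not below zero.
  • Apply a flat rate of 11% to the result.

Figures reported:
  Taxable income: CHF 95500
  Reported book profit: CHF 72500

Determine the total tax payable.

CHF 17085

General income tax:
  CHF 41000 × 15% = CHF 6150
  CHF 40000 × 19% = CHF 7600
  CHF 14500 × 23% = CHF 3335
  → CHF 17085

Book-profits minimum tax:
  Base (reported book profit): CHF 72500
  Exemption: CHF 72500 ≤ CHF 112000, so full CHF 36000 applies
  Base: CHF 72500 − CHF 36000 = CHF 36500
  CHF 36500 × 11% = CHF 4015

CHF 17085 > CHF 4015, so the general income tax governs.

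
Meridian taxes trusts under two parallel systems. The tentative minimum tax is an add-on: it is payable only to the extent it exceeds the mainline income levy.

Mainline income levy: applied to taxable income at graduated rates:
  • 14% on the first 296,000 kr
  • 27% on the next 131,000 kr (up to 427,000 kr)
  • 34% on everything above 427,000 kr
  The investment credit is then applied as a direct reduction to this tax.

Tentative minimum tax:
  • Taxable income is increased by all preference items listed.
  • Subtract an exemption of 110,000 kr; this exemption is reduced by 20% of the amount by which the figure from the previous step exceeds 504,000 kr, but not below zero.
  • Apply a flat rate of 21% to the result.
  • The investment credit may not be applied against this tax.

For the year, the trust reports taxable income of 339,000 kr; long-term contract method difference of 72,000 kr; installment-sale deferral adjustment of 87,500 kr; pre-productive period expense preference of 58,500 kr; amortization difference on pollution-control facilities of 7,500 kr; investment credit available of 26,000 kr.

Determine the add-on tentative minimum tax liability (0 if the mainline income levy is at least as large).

70,936 kr

Mainline income levy:
  296,000 kr × 14% = 41,440 kr
  43,000 kr × 27% = 11,610 kr
  → 53,050 kr
  Less investment credit 26,000 kr → 27,050 kr

Tentative minimum tax:
  Adjusted income: 339,000 kr + 72,000 kr + 87,500 kr + 58,500 kr + 7,500 kr = 564,500 kr
  Exemption: 110,000 kr − 20% × (564,500 kr − 504,000 kr) = 110,000 kr − 12,100 kr = 97,900 kr
  Base: 564,500 kr − 97,900 kr = 466,600 kr
  466,600 kr × 21% = 97,986 kr

Excess of tentative minimum tax over mainline income levy: 97,986 kr − 27,050 kr = 70,936 kr.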